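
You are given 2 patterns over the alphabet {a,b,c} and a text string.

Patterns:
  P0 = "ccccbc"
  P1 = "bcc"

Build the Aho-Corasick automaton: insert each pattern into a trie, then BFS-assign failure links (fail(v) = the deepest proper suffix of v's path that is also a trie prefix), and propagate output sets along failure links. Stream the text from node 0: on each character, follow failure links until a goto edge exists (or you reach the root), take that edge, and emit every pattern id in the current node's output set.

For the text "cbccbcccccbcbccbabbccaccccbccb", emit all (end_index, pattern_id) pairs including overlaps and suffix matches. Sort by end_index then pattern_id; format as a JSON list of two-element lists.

Build automaton:
Trie (insert patterns):
  0='ε' goto b→7 c→1
  1='c' goto c→2
  2='cc' goto c→3
  3='ccc' goto c→4
  4='cccc' goto b→5
  5='ccccb' goto c→6
  6='ccccbc' goto ·  ←P0
  7='b' goto c→8
  8='bc' goto c→9
  9='bcc' goto ·  ←P1

BFS fail/out derivation:
  n1('c'): parent n0 fail=0; on 'c' 0 → fail=0;  out ∅∪∅=∅
  n7('b'): parent n0 fail=0; on 'b' 0 → fail=0;  out ∅∪∅=∅
  n2('cc'): parent n1 fail=0; on 'c' 0 → fail=1;  out ∅∪∅=∅
  n8('bc'): parent n7 fail=0; on 'c' 0 → fail=1;  out ∅∪∅=∅
  n3('ccc'): parent n2 fail=1; on 'c' 1 → fail=2;  out ∅∪∅=∅
  n9('bcc'): parent n8 fail=1; on 'c' 1 → fail=2;  out {1}∪∅={1}
  n4('cccc'): parent n3 fail=2; on 'c' 2 → fail=3;  out ∅∪∅=∅
  n5('ccccb'): parent n4 fail=3; on 'b' 3→2→1→0 → fail=7;  out ∅∪∅=∅
  n6('ccccbc'): parent n5 fail=7; on 'c' 7 → fail=8;  out {0}∪∅={0}

Scan:
pos 0 'c': at 1
pos 1 'b': at 7 (fail-walked)
pos 2 'c': at 8
pos 3 'c': at 9  → match P1@[1:3]
pos 4 'b': at 7 (fail-walked)
pos 5 'c': at 8
pos 6 'c': at 9  → match P1@[4:6]
pos 7 'c': at 3 (fail-walked)
pos 8 'c': at 4
pos 9 'c': at 4 (fail-walked)
pos 10 'b': at 5
pos 11 'c': at 6  → match P0@[6:11]
pos 12 'b': at 7 (fail-walked)
pos 13 'c': at 8
pos 14 'c': at 9  → match P1@[12:14]
pos 15 'b': at 7 (fail-walked)
pos 16 'a': at 0 (fail-walked)
pos 17 'b': at 7
pos 18 'b': at 7 (fail-walked)
pos 19 'c': at 8
pos 20 'c': at 9  → match P1@[18:20]
pos 21 'a': at 0 (fail-walked)
pos 22 'c': at 1
pos 23 'c': at 2
pos 24 'c': at 3
pos 25 'c': at 4
pos 26 'b': at 5
pos 27 'c': at 6  → match P0@[22:27]
pos 28 'c': at 9 (fail-walked)  → match P1@[26:28]
pos 29 'b': at 7 (fail-walked)

Result: [[3,1],[6,1],[11,0],[14,1],[20,1],[27,0],[28,1]]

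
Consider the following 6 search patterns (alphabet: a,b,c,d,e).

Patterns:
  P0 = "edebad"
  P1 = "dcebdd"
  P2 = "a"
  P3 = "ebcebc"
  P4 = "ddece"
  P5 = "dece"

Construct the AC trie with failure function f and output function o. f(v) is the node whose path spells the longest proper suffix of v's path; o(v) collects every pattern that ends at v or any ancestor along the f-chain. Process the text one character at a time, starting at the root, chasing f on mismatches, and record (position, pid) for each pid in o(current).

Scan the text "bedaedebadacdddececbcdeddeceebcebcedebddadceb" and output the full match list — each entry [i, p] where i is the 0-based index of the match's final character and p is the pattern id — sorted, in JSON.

Build:
Trie nodes:
  0='ε' goto a→13 d→7 e→1
  1='e' goto b→14 d→2
  2='ed' goto e→3
  3='ede' goto b→4
  4='edeb' goto a→5
  5='edeba' goto d→6
  6='edebad' goto ·  [P0 ends]
  7='d' goto c→8 d→19 e→23
  8='dc' goto e→9
  9='dce' goto b→10
  10='dceb' goto d→11
  11='dcebd' goto d→12
  12='dcebdd' goto ·  [P1 ends]
  13='a' goto ·  [P2 ends]
  14='eb' goto c→15
  15='ebc' goto e→16
  16='ebce' goto b→17
  17='ebceb' goto c→18
  18='ebcebc' goto ·  [P3 ends]
  19='dd' goto e→20
  20='dde' goto c→21
  21='ddec' goto e→22
  22='ddece' goto ·  [P4 ends]
  23='de' goto c→24
  24='dec' goto e→25
  25='dece' goto ·  [P5 ends]

BFS fail/out derivation:
  n1('e'): parent n0 fail=0; on 'e' 0 → fail=0;  out ∅∪∅=∅
  n7('d'): parent n0 fail=0; on 'd' 0 → fail=0;  out ∅∪∅=∅
  n13('a'): parent n0 fail=0; on 'a' 0 → fail=0;  out {2}∪∅={2}
  n2('ed'): parent n1 fail=0; on 'd' 0 → fail=7;  out ∅∪∅=∅
  n8('dc'): parent n7 fail=0; on 'c' 0 → fail=0;  out ∅∪∅=∅
  n14('eb'): parent n1 fail=0; on 'b' 0 → fail=0;  out ∅∪∅=∅
  n19('dd'): parent n7 fail=0; on 'd' 0 → fail=7;  out ∅∪∅=∅
  n23('de'): parent n7 fail=0; on 'e' 0 → fail=1;  out ∅∪∅=∅
  n3('ede'): parent n2 fail=7; on 'e' 7 → fail=23;  out ∅∪∅=∅
  n9('dce'): parent n8 fail=0; on 'e' 0 → fail=1;  out ∅∪∅=∅
  n15('ebc'): parent n14 fail=0; on 'c' 0 → fail=0;  out ∅∪∅=∅
  n20('dde'): parent n19 fail=7; on 'e' 7 → fail=23;  out ∅∪∅=∅
  n24('dec'): parent n23 fail=1; on 'c' 1→0 → fail=0;  out ∅∪∅=∅
  n4('edeb'): parent n3 fail=23; on 'b' 23→1 → fail=14;  out ∅∪∅=∅
  n10('dceb'): parent n9 fail=1; on 'b' 1 → fail=14;  out ∅∪∅=∅
  n16('ebce'): parent n15 fail=0; on 'e' 0 → fail=1;  out ∅∪∅=∅
  n21('ddec'): parent n20 fail=23; on 'c' 23 → fail=24;  out ∅∪∅=∅
  n25('dece'): parent n24 fail=0; on 'e' 0 → fail=1;  out {5}∪∅={5}
  n5('edeba'): parent n4 fail=14; on 'a' 14→0 → fail=13;  out ∅∪{2}={2}
  n11('dcebd'): parent n10 fail=14; on 'd' 14→0 → fail=7;  out ∅∪∅=∅
  n17('ebceb'): parent n16 fail=1; on 'b' 1 → fail=14;  out ∅∪∅=∅
  n22('ddece'): parent n21 fail=24; on 'e' 24 → fail=25;  out {4}∪{5}={4,5}
  n6('edebad'): parent n5 fail=13; on 'd' 13→0 → fail=7;  out {0}∪∅={0}
  n12('dcebdd'): parent n11 fail=7; on 'd' 7 → fail=19;  out {1}∪∅={1}
  n18('ebcebc'): parent n17 fail=14; on 'c' 14 → fail=15;  out {3}∪∅={3}

Text stream:
[0] read 'b'  n0⇒n0
[1] read 'e'  n0⇒n1
[2] read 'd'  n1⇒n2
[3] read 'a'  n2⇒n13 (via fail)  ** P2@[3:3]
[4] read 'e'  n13⇒n1 (via fail)
[5] read 'd'  n1⇒n2
[6] read 'e'  n2⇒n3
[7] read 'b'  n3⇒n4
[8] read 'a'  n4⇒n5  ** P2@[8:8]
[9] read 'd'  n5⇒n6  ** P0@[4:9]
[10] read 'a'  n6⇒n13 (via fail)  ** P2@[10:10]
[11] read 'c'  n13⇒n0 (via fail)
[12] read 'd'  n0⇒n7
[13] read 'd'  n7⇒n19
[14] read 'd'  n19⇒n19 (via fail)
[15] read 'e'  n19⇒n20
[16] read 'c'  n20⇒n21
[17] read 'e'  n21⇒n22  ** P4@[13:17],P5@[14:17]
[18] read 'c'  n22⇒n0 (via fail)
[19] read 'b'  n0⇒n0
[20] read 'c'  n0⇒n0
[21] read 'd'  n0⇒n7
[22] read 'e'  n7⇒n23
[23] read 'd'  n23⇒n2 (via fail)
[24] read 'd'  n2⇒n19 (via fail)
[25] read 'e'  n19⇒n20
[26] read 'c'  n20⇒n21
[27] read 'e'  n21⇒n22  ** P4@[23:27],P5@[24:27]
[28] read 'e'  n22⇒n1 (via fail)
[29] read 'b'  n1⇒n14
[30] read 'c'  n14⇒n15
[31] read 'e'  n15⇒n16
[32] read 'b'  n16⇒n17
[33] read 'c'  n17⇒n18  ** P3@[28:33]
[34] read 'e'  n18⇒n16 (via fail)
[35] read 'd'  n16⇒n2 (via fail)
[36] read 'e'  n2⇒n3
[37] read 'b'  n3⇒n4
[38] read 'd'  n4⇒n7 (via fail)
[39] read 'd'  n7⇒n19
[40] read 'a'  n19⇒n13 (via fail)  ** P2@[40:40]
[41] read 'd'  n13⇒n7 (via fail)
[42] read 'c'  n7⇒n8
[43] read 'e'  n8⇒n9
[44] read 'b'  n9⇒n10

Result: [[3,2],[8,2],[9,0],[10,2],[17,4],[17,5],[27,4],[27,5],[33,3],[40,2]]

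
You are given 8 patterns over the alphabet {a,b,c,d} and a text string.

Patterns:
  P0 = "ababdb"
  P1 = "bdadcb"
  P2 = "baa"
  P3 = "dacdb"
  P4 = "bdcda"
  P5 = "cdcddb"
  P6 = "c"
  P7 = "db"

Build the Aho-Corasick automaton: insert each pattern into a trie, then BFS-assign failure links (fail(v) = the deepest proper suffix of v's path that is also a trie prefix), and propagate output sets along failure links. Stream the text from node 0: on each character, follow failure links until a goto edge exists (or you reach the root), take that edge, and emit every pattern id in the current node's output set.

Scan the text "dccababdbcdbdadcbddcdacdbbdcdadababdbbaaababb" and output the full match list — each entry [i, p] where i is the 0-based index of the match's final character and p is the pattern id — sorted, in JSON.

Construct AC machine:
Trie nodes:
  0='ε' goto a→1 b→7 c→23 d→15
  1='a' goto b→2
  2='ab' goto a→3
  3='aba' goto b→4
  4='abab' goto d→5
  5='ababd' goto b→6
  6='ababdb' goto ·  ←P0
  7='b' goto a→13 d→8
  8='bd' goto a→9 c→20
  9='bda' goto d→10
  10='bdad' goto c→11
  11='bdadc' goto b→12
  12='bdadcb' goto ·  ←P1
  13='ba' goto a→14
  14='baa' goto ·  ←P2
  15='d' goto a→16 b→29
  16='da' goto c→17
  17='dac' goto d→18
  18='dacd' goto b→19
  19='dacdb' goto ·  ←P3
  20='bdc' goto d→21
  21='bdcd' goto a→22
  22='bdcda' goto ·  ←P4
  23='c' goto d→24  ←P6
  24='cd' goto c→25
  25='cdc' goto d→26
  26='cdcd' goto d→27
  27='cdcdd' goto b→28
  28='cdcddb' goto ·  ←P5
  29='db' goto ·  ←P7

BFS fail/out derivation:
  n1('a'): parent n0 fail=0; on 'a' 0 → fail=0;  out ∅∪∅=∅
  n7('b'): parent n0 fail=0; on 'b' 0 → fail=0;  out ∅∪∅=∅
  n15('d'): parent n0 fail=0; on 'd' 0 → fail=0;  out ∅∪∅=∅
  n23('c'): parent n0 fail=0; on 'c' 0 → fail=0;  out {6}∪∅={6}
  n2('ab'): parent n1 fail=0; on 'b' 0 → fail=7;  out ∅∪∅=∅
  n8('bd'): parent n7 fail=0; on 'd' 0 → fail=15;  out ∅∪∅=∅
  n13('ba'): parent n7 fail=0; on 'a' 0 → fail=1;  out ∅∪∅=∅
  n16('da'): parent n15 fail=0; on 'a' 0 → fail=1;  out ∅∪∅=∅
  n24('cd'): parent n23 fail=0; on 'd' 0 → fail=15;  out ∅∪∅=∅
  n29('db'): parent n15 fail=0; on 'b' 0 → fail=7;  out {7}∪∅={7}
  n3('aba'): parent n2 fail=7; on 'a' 7 → fail=13;  out ∅∪∅=∅
  n9('bda'): parent n8 fail=15; on 'a' 15 → fail=16;  out ∅∪∅=∅
  n14('baa'): parent n13 fail=1; on 'a' 1→0 → fail=1;  out {2}∪∅={2}
  n17('dac'): parent n16 fail=1; on 'c' 1→0 → fail=23;  out ∅∪{6}={6}
  n20('bdc'): parent n8 fail=15; on 'c' 15→0 → fail=23;  out ∅∪{6}={6}
  n25('cdc'): parent n24 fail=15; on 'c' 15→0 → fail=23;  out ∅∪{6}={6}
  n4('abab'): parent n3 fail=13; on 'b' 13→1 → fail=2;  out ∅∪∅=∅
  n10('bdad'): parent n9 fail=16; on 'd' 16→1→0 → fail=15;  out ∅∪∅=∅
  n18('dacd'): parent n17 fail=23; on 'd' 23 → fail=24;  out ∅∪∅=∅
  n21('bdcd'): parent n20 fail=23; on 'd' 23 → fail=24;  out ∅∪∅=∅
  n26('cdcd'): parent n25 fail=23; on 'd' 23 → fail=24;  out ∅∪∅=∅
  n5('ababd'): parent n4 fail=2; on 'd' 2→7 → fail=8;  out ∅∪∅=∅
  n11('bdadc'): parent n10 fail=15; on 'c' 15→0 → fail=23;  out ∅∪{6}={6}
  n19('dacdb'): parent n18 fail=24; on 'b' 24→15 → fail=29;  out {3}∪{7}={3,7}
  n22('bdcda'): parent n21 fail=24; on 'a' 24→15 → fail=16;  out {4}∪∅={4}
  n27('cdcdd'): parent n26 fail=24; on 'd' 24→15→0 → fail=15;  out ∅∪∅=∅
  n6('ababdb'): parent n5 fail=8; on 'b' 8→15 → fail=29;  out {0}∪{7}={0,7}
  n12('bdadcb'): parent n11 fail=23; on 'b' 23→0 → fail=7;  out {1}∪∅={1}
  n28('cdcddb'): parent n27 fail=15; on 'b' 15 → fail=29;  out {5}∪{7}={5,7}

Scan:
i=0 'd': node 0→15
i=1 'c': node 15→23 (fail-walked)  ** P6@[1:1]
i=2 'c': node 23→23 (fail-walked)  ** P6@[2:2]
i=3 'a': node 23→1 (fail-walked)
i=4 'b': node 1→2
i=5 'a': node 2→3
i=6 'b': node 3→4
i=7 'd': node 4→5
i=8 'b': node 5→6  ** P0@[3:8],P7@[7:8]
i=9 'c': node 6→23 (fail-walked)  ** P6@[9:9]
i=10 'd': node 23→24
i=11 'b': node 24→29 (fail-walked)  ** P7@[10:11]
i=12 'd': node 29→8 (fail-walked)
i=13 'a': node 8→9
i=14 'd': node 9→10
i=15 'c': node 10→11  ** P6@[15:15]
i=16 'b': node 11→12  ** P1@[11:16]
i=17 'd': node 12→8 (fail-walked)
i=18 'd': node 8→15 (fail-walked)
i=19 'c': node 15→23 (fail-walked)  ** P6@[19:19]
i=20 'd': node 23→24
i=21 'a': node 24→16 (fail-walked)
i=22 'c': node 16→17  ** P6@[22:22]
i=23 'd': node 17→18
i=24 'b': node 18→19  ** P3@[20:24],P7@[23:24]
i=25 'b': node 19→7 (fail-walked)
i=26 'd': node 7→8
i=27 'c': node 8→20  ** P6@[27:27]
i=28 'd': node 20→21
i=29 'a': node 21→22  ** P4@[25:29]
i=30 'd': node 22→15 (fail-walked)
i=31 'a': node 15→16
i=32 'b': node 16→2 (fail-walked)
i=33 'a': node 2→3
i=34 'b': node 3→4
i=35 'd': node 4→5
i=36 'b': node 5→6  ** P0@[31:36],P7@[35:36]
i=37 'b': node 6→7 (fail-walked)
i=38 'a': node 7→13
i=39 'a': node 13→14  ** P2@[37:39]
i=40 'a': node 14→1 (fail-walked)
i=41 'b': node 1→2
i=42 'a': node 2→3
i=43 'b': node 3→4
i=44 'b': node 4→7 (fail-walked)

Matches: [[1,6],[2,6],[8,0],[8,7],[9,6],[11,7],[15,6],[16,1],[19,6],[22,6],[24,3],[24,7],[27,6],[29,4],[36,0],[36,7],[39,2]]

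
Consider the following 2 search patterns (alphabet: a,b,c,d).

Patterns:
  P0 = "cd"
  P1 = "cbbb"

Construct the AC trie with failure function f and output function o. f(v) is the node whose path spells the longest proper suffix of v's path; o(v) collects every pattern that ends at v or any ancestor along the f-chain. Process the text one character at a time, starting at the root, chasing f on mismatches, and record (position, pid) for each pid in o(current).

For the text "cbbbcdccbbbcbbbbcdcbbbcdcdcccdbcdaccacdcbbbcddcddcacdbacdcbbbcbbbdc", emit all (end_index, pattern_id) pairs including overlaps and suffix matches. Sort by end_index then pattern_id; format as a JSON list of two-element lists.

Construct AC machine:
Trie nodes:
  0='ε' goto c→1
  1='c' goto b→3 d→2
  2='cd' goto ·  ←P0
  3='cb' goto b→4
  4='cbb' goto b→5
  5='cbbb' goto ·  ←P1

BFS fail/out derivation:
  fail(1) 'c': from fail(0)=0 chase 'c': 0 ⇒ 0;  out=∅∪out(0)=∅
  fail(2) 'cd': from fail(1)=0 chase 'd': 0 ⇒ 0;  out={0}∪out(0)={0}
  fail(3) 'cb': from fail(1)=0 chase 'b': 0 ⇒ 0;  out=∅∪out(0)=∅
  fail(4) 'cbb': from fail(3)=0 chase 'b': 0 ⇒ 0;  out=∅∪out(0)=∅
  fail(5) 'cbbb': from fail(4)=0 chase 'b': 0 ⇒ 0;  out={1}∪out(0)={1}

Text stream:
[0] read 'c'  n0⇒n1
[1] read 'b'  n1⇒n3
[2] read 'b'  n3⇒n4
[3] read 'b'  n4⇒n5  emit P1@[0:3]
[4] read 'c'  n5⇒n1 (via fail)
[5] read 'd'  n1⇒n2  emit P0@[4:5]
[6] read 'c'  n2⇒n1 (via fail)
[7] read 'c'  n1⇒n1 (via fail)
[8] read 'b'  n1⇒n3
[9] read 'b'  n3⇒n4
[10] read 'b'  n4⇒n5  emit P1@[7:10]
[11] read 'c'  n5⇒n1 (via fail)
[12] read 'b'  n1⇒n3
[13] read 'b'  n3⇒n4
[14] read 'b'  n4⇒n5  emit P1@[11:14]
[15] read 'b'  n5⇒n0 (via fail)
[16] read 'c'  n0⇒n1
[17] read 'd'  n1⇒n2  emit P0@[16:17]
[18] read 'c'  n2⇒n1 (via fail)
[19] read 'b'  n1⇒n3
[20] read 'b'  n3⇒n4
[21] read 'b'  n4⇒n5  emit P1@[18:21]
[22] read 'c'  n5⇒n1 (via fail)
[23] read 'd'  n1⇒n2  emit P0@[22:23]
[24] read 'c'  n2⇒n1 (via fail)
[25] read 'd'  n1⇒n2  emit P0@[24:25]
[26] read 'c'  n2⇒n1 (via fail)
[27] read 'c'  n1⇒n1 (via fail)
[28] read 'c'  n1⇒n1 (via fail)
[29] read 'd'  n1⇒n2  emit P0@[28:29]
[30] read 'b'  n2⇒n0 (via fail)
[31] read 'c'  n0⇒n1
[32] read 'd'  n1⇒n2  emit P0@[31:32]
[33] read 'a'  n2⇒n0 (via fail)
[34] read 'c'  n0⇒n1
[35] read 'c'  n1⇒n1 (via fail)
[36] read 'a'  n1⇒n0 (via fail)
[37] read 'c'  n0⇒n1
[38] read 'd'  n1⇒n2  emit P0@[37:38]
[39] read 'c'  n2⇒n1 (via fail)
[40] read 'b'  n1⇒n3
[41] read 'b'  n3⇒n4
[42] read 'b'  n4⇒n5  emit P1@[39:42]
[43] read 'c'  n5⇒n1 (via fail)
[44] read 'd'  n1⇒n2  emit P0@[43:44]
[45] read 'd'  n2⇒n0 (via fail)
[46] read 'c'  n0⇒n1
[47] read 'd'  n1⇒n2  emit P0@[46:47]
[48] read 'd'  n2⇒n0 (via fail)
[49] read 'c'  n0⇒n1
[50] read 'a'  n1⇒n0 (via fail)
[51] read 'c'  n0⇒n1
[52] read 'd'  n1⇒n2  emit P0@[51:52]
[53] read 'b'  n2⇒n0 (via fail)
[54] read 'a'  n0⇒n0
[55] read 'c'  n0⇒n1
[56] read 'd'  n1⇒n2  emit P0@[55:56]
[57] read 'c'  n2⇒n1 (via fail)
[58] read 'b'  n1⇒n3
[59] read 'b'  n3⇒n4
[60] read 'b'  n4⇒n5  emit P1@[57:60]
[61] read 'c'  n5⇒n1 (via fail)
[62] read 'b'  n1⇒n3
[63] read 'b'  n3⇒n4
[64] read 'b'  n4⇒n5  emit P1@[61:64]
[65] read 'd'  n5⇒n0 (via fail)
[66] read 'c'  n0⇒n1

Matches: [[3,1],[5,0],[10,1],[14,1],[17,0],[21,1],[23,0],[25,0],[29,0],[32,0],[38,0],[42,1],[44,0],[47,0],[52,0],[56,0],[60,1],[64,1]]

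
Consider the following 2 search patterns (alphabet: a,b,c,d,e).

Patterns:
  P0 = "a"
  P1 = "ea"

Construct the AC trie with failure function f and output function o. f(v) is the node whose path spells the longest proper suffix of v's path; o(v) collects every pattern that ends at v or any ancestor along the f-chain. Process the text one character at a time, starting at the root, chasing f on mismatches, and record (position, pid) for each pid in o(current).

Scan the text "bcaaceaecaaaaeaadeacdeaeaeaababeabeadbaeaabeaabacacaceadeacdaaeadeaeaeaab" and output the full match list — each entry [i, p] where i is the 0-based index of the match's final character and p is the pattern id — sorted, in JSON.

Construct AC machine:
Trie nodes:
  0='ε' goto a→1 e→2
  1='a' goto ·  [P0 ends]
  2='e' goto a→3
  3='ea' goto ·  [P1 ends]

Failure links (BFS by depth):
  n1('a'): parent n0 fail=0; on 'a' 0 → fail=0;  out {0}∪∅={0}
  n2('e'): parent n0 fail=0; on 'e' 0 → fail=0;  out ∅∪∅=∅
  n3('ea'): parent n2 fail=0; on 'a' 0 → fail=1;  out {1}∪{0}={0,1}

Text stream:
i=0 'b': node 0→0
i=1 'c': node 0→0
i=2 'a': node 0→1  ** P0@[2:2]
i=3 'a': node 1→1 (via fail)  ** P0@[3:3]
i=4 'c': node 1→0 (via fail)
i=5 'e': node 0→2
i=6 'a': node 2→3  ** P0@[6:6],P1@[5:6]
i=7 'e': node 3→2 (via fail)
i=8 'c': node 2→0 (via fail)
i=9 'a': node 0→1  ** P0@[9:9]
i=10 'a': node 1→1 (via fail)  ** P0@[10:10]
i=11 'a': node 1→1 (via fail)  ** P0@[11:11]
i=12 'a': node 1→1 (via fail)  ** P0@[12:12]
i=13 'e': node 1→2 (via fail)
i=14 'a': node 2→3  ** P0@[14:14],P1@[13:14]
i=15 'a': node 3→1 (via fail)  ** P0@[15:15]
i=16 'd': node 1→0 (via fail)
i=17 'e': node 0→2
i=18 'a': node 2→3  ** P0@[18:18],P1@[17:18]
i=19 'c': node 3→0 (via fail)
i=20 'd': node 0→0
i=21 'e': node 0→2
i=22 'a': node 2→3  ** P0@[22:22],P1@[21:22]
i=23 'e': node 3→2 (via fail)
i=24 'a': node 2→3  ** P0@[24:24],P1@[23:24]
i=25 'e': node 3→2 (via fail)
i=26 'a': node 2→3  ** P0@[26:26],P1@[25:26]
i=27 'a': node 3→1 (via fail)  ** P0@[27:27]
i=28 'b': node 1→0 (via fail)
i=29 'a': node 0→1  ** P0@[29:29]
i=30 'b': node 1→0 (via fail)
i=31 'e': node 0→2
i=32 'a': node 2→3  ** P0@[32:32],P1@[31:32]
i=33 'b': node 3→0 (via fail)
i=34 'e': node 0→2
i=35 'a': node 2→3  ** P0@[35:35],P1@[34:35]
i=36 'd': node 3→0 (via fail)
i=37 'b': node 0→0
i=38 'a': node 0→1  ** P0@[38:38]
i=39 'e': node 1→2 (via fail)
i=40 'a': node 2→3  ** P0@[40:40],P1@[39:40]
i=41 'a': node 3→1 (via fail)  ** P0@[41:41]
i=42 'b': node 1→0 (via fail)
i=43 'e': node 0→2
i=44 'a': node 2→3  ** P0@[44:44],P1@[43:44]
i=45 'a': node 3→1 (via fail)  ** P0@[45:45]
i=46 'b': node 1→0 (via fail)
i=47 'a': node 0→1  ** P0@[47:47]
i=48 'c': node 1→0 (via fail)
i=49 'a': node 0→1  ** P0@[49:49]
i=50 'c': node 1→0 (via fail)
i=51 'a': node 0→1  ** P0@[51:51]
i=52 'c': node 1→0 (via fail)
i=53 'e': node 0→2
i=54 'a': node 2→3  ** P0@[54:54],P1@[53:54]
i=55 'd': node 3→0 (via fail)
i=56 'e': node 0→2
i=57 'a': node 2→3  ** P0@[57:57],P1@[56:57]
i=58 'c': node 3→0 (via fail)
i=59 'd': node 0→0
i=60 'a': node 0→1  ** P0@[60:60]
i=61 'a': node 1→1 (via fail)  ** P0@[61:61]
i=62 'e': node 1→2 (via fail)
i=63 'a': node 2→3  ** P0@[63:63],P1@[62:63]
i=64 'd': node 3→0 (via fail)
i=65 'e': node 0→2
i=66 'a': node 2→3  ** P0@[66:66],P1@[65:66]
i=67 'e': node 3→2 (via fail)
i=68 'a': node 2→3  ** P0@[68:68],P1@[67:68]
i=69 'e': node 3→2 (via fail)
i=70 'a': node 2→3  ** P0@[70:70],P1@[69:70]
i=71 'a': node 3→1 (via fail)  ** P0@[71:71]
i=72 'b': node 1→0 (via fail)

Matches: [[2,0],[3,0],[6,0],[6,1],[9,0],[10,0],[11,0],[12,0],[14,0],[14,1],[15,0],[18,0],[18,1],[22,0],[22,1],[24,0],[24,1],[26,0],[26,1],[27,0],[29,0],[32,0],[32,1],[35,0],[35,1],[38,0],[40,0],[40,1],[41,0],[44,0],[44,1],[45,0],[47,0],[49,0],[51,0],[54,0],[54,1],[57,0],[57,1],[60,0],[61,0],[63,0],[63,1],[66,0],[66,1],[68,0],[68,1],[70,0],[70,1],[71,0]]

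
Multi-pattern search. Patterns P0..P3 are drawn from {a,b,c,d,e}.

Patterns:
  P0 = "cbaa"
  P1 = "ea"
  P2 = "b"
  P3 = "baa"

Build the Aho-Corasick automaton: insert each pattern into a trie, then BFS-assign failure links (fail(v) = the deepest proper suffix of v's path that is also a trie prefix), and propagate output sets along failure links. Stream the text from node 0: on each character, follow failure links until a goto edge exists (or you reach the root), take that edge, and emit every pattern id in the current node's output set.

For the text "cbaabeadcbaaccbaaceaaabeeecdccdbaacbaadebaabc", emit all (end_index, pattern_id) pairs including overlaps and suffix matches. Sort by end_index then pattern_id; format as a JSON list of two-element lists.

Construct AC machine:
Trie nodes:
  n0 'ε': b→7 c→1 e→5
  n1 'c': b→2
  n2 'cb': a→3
  n3 'cba': a→4
  n4 'cbaa': ·  ←P0
  n5 'e': a→6
  n6 'ea': ·  ←P1
  n7 'b': a→8  ←P2
  n8 'ba': a→9
  n9 'baa': ·  ←P3

Failure links (BFS by depth):
  fail(1) 'c': from fail(0)=0 chase 'c': 0 ⇒ 0;  out=∅∪out(0)=∅
  fail(5) 'e': from fail(0)=0 chase 'e': 0 ⇒ 0;  out=∅∪out(0)=∅
  fail(7) 'b': from fail(0)=0 chase 'b': 0 ⇒ 0;  out={2}∪out(0)={2}
  fail(2) 'cb': from fail(1)=0 chase 'b': 0 ⇒ 7;  out=∅∪out(7)={2}
  fail(6) 'ea': from fail(5)=0 chase 'a': 0 ⇒ 0;  out={1}∪out(0)={1}
  fail(8) 'ba': from fail(7)=0 chase 'a': 0 ⇒ 0;  out=∅∪out(0)=∅
  fail(3) 'cba': from fail(2)=7 chase 'a': 7 ⇒ 8;  out=∅∪out(8)=∅
  fail(9) 'baa': from fail(8)=0 chase 'a': 0 ⇒ 0;  out={3}∪out(0)={3}
  fail(4) 'cbaa': from fail(3)=8 chase 'a': 8 ⇒ 9;  out={0}∪out(9)={0,3}

Run:
i=0 'c': node 0→1
i=1 'b': node 1→2  ** P2@[1:1]
i=2 'a': node 2→3
i=3 'a': node 3→4  ** P0@[0:3],P3@[1:3]
i=4 'b': node 4→7 (fail-walked)  ** P2@[4:4]
i=5 'e': node 7→5 (fail-walked)
i=6 'a': node 5→6  ** P1@[5:6]
i=7 'd': node 6→0 (fail-walked)
i=8 'c': node 0→1
i=9 'b': node 1→2  ** P2@[9:9]
i=10 'a': node 2→3
i=11 'a': node 3→4  ** P0@[8:11],P3@[9:11]
i=12 'c': node 4→1 (fail-walked)
i=13 'c': node 1→1 (fail-walked)
i=14 'b': node 1→2  ** P2@[14:14]
i=15 'a': node 2→3
i=16 'a': node 3→4  ** P0@[13:16],P3@[14:16]
i=17 'c': node 4→1 (fail-walked)
i=18 'e': node 1→5 (fail-walked)
i=19 'a': node 5→6  ** P1@[18:19]
i=20 'a': node 6→0 (fail-walked)
i=21 'a': node 0→0
i=22 'b': node 0→7  ** P2@[22:22]
i=23 'e': node 7→5 (fail-walked)
i=24 'e': node 5→5 (fail-walked)
i=25 'e': node 5→5 (fail-walked)
i=26 'c': node 5→1 (fail-walked)
i=27 'd': node 1→0 (fail-walked)
i=28 'c': node 0→1
i=29 'c': node 1→1 (fail-walked)
i=30 'd': node 1→0 (fail-walked)
i=31 'b': node 0→7  ** P2@[31:31]
i=32 'a': node 7→8
i=33 'a': node 8→9  ** P3@[31:33]
i=34 'c': node 9→1 (fail-walked)
i=35 'b': node 1→2  ** P2@[35:35]
i=36 'a': node 2→3
i=37 'a': node 3→4  ** P0@[34:37],P3@[35:37]
i=38 'd': node 4→0 (fail-walked)
i=39 'e': node 0→5
i=40 'b': node 5→7 (fail-walked)  ** P2@[40:40]
i=41 'a': node 7→8
i=42 'a': node 8→9  ** P3@[40:42]
i=43 'b': node 9→7 (fail-walked)  ** P2@[43:43]
i=44 'c': node 7→1 (fail-walked)

All matches (sorted): [[1,2],[3,0],[3,3],[4,2],[6,1],[9,2],[11,0],[11,3],[14,2],[16,0],[16,3],[19,1],[22,2],[31,2],[33,3],[35,2],[37,0],[37,3],[40,2],[42,3],[43,2]]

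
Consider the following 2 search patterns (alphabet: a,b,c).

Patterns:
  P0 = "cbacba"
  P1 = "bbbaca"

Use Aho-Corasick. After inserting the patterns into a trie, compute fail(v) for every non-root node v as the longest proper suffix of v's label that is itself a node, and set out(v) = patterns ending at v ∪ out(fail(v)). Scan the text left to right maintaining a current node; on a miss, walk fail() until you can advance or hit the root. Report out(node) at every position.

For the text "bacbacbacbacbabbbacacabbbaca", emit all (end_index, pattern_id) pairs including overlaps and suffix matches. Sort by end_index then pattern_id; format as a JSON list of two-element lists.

Construct AC machine:
Trie nodes:
  0='ε' goto b→7 c→1
  1='c' goto b→2
  2='cb' goto a→3
  3='cba' goto c→4
  4='cbac' goto b→5
  5='cbacb' goto a→6
  6='cbacba' goto ·  ←P0
  7='b' goto b→8
  8='bb' goto b→9
  9='bbb' goto a→10
  10='bbba' goto c→11
  11='bbbac' goto a→12
  12='bbbaca' goto ·  ←P1

BFS fail/out derivation:
  fail(1) 'c': from fail(0)=0 chase 'c': 0 ⇒ 0;  out=∅∪out(0)=∅
  fail(7) 'b': from fail(0)=0 chase 'b': 0 ⇒ 0;  out=∅∪out(0)=∅
  fail(2) 'cb': from fail(1)=0 chase 'b': 0 ⇒ 7;  out=∅∪out(7)=∅
  fail(8) 'bb': from fail(7)=0 chase 'b': 0 ⇒ 7;  out=∅∪out(7)=∅
  fail(3) 'cba': from fail(2)=7 chase 'a': 7→0 ⇒ 0;  out=∅∪out(0)=∅
  fail(9) 'bbb': from fail(8)=7 chase 'b': 7 ⇒ 8;  out=∅∪out(8)=∅
  fail(4) 'cbac': from fail(3)=0 chase 'c': 0 ⇒ 1;  out=∅∪out(1)=∅
  fail(10) 'bbba': from fail(9)=8 chase 'a': 8→7→0 ⇒ 0;  out=∅∪out(0)=∅
  fail(5) 'cbacb': from fail(4)=1 chase 'b': 1 ⇒ 2;  out=∅∪out(2)=∅
  fail(11) 'bbbac': from fail(10)=0 chase 'c': 0 ⇒ 1;  out=∅∪out(1)=∅
  fail(6) 'cbacba': from fail(5)=2 chase 'a': 2 ⇒ 3;  out={0}∪out(3)={0}
  fail(12) 'bbbaca': from fail(11)=1 chase 'a': 1→0 ⇒ 0;  out={1}∪out(0)={1}

Scan:
pos 0 'b': at 7
pos 1 'a': at 0 ·f
pos 2 'c': at 1
pos 3 'b': at 2
pos 4 'a': at 3
pos 5 'c': at 4
pos 6 'b': at 5
pos 7 'a': at 6  emit P0@[2:7]
pos 8 'c': at 4 ·f
pos 9 'b': at 5
pos 10 'a': at 6  emit P0@[5:10]
pos 11 'c': at 4 ·f
pos 12 'b': at 5
pos 13 'a': at 6  emit P0@[8:13]
pos 14 'b': at 7 ·f
pos 15 'b': at 8
pos 16 'b': at 9
pos 17 'a': at 10
pos 18 'c': at 11
pos 19 'a': at 12  emit P1@[14:19]
pos 20 'c': at 1 ·f
pos 21 'a': at 0 ·f
pos 22 'b': at 7
pos 23 'b': at 8
pos 24 'b': at 9
pos 25 'a': at 10
pos 26 'c': at 11
pos 27 'a': at 12  emit P1@[22:27]

Result: [[7,0],[10,0],[13,0],[19,1],[27,1]]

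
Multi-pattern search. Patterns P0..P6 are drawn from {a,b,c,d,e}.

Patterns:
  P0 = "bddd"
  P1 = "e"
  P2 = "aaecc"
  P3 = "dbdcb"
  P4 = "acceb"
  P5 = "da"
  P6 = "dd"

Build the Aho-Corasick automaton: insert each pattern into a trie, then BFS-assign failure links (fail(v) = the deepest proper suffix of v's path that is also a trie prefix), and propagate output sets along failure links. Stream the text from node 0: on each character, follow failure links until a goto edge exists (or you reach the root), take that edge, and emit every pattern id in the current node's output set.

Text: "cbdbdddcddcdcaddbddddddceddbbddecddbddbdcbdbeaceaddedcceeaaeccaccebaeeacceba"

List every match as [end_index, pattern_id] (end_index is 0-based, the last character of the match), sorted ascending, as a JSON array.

Build automaton:
Trie (insert patterns):
  n0 'ε': a→6 b→1 d→11 e→5
  n1 'b': d→2
  n2 'bd': d→3
  n3 'bdd': d→4
  n4 'bddd': ·  [P0 ends]
  n5 'e': ·  [P1 ends]
  n6 'a': a→7 c→16
  n7 'aa': e→8
  n8 'aae': c→9
  n9 'aaec': c→10
  n10 'aaecc': ·  [P2 ends]
  n11 'd': a→20 b→12 d→21
  n12 'db': d→13
  n13 'dbd': c→14
  n14 'dbdc': b→15
  n15 'dbdcb': ·  [P3 ends]
  n16 'ac': c→17
  n17 'acc': e→18
  n18 'acce': b→19
  n19 'acceb': ·  [P4 ends]
  n20 'da': ·  [P5 ends]
  n21 'dd': ·  [P6 ends]

Failure links (BFS by depth):
  n1('b'): parent n0 fail=0; on 'b' 0 → fail=0;  out ∅∪∅=∅
  n5('e'): parent n0 fail=0; on 'e' 0 → fail=0;  out {1}∪∅={1}
  n6('a'): parent n0 fail=0; on 'a' 0 → fail=0;  out ∅∪∅=∅
  n11('d'): parent n0 fail=0; on 'd' 0 → fail=0;  out ∅∪∅=∅
  n2('bd'): parent n1 fail=0; on 'd' 0 → fail=11;  out ∅∪∅=∅
  n7('aa'): parent n6 fail=0; on 'a' 0 → fail=6;  out ∅∪∅=∅
  n12('db'): parent n11 fail=0; on 'b' 0 → fail=1;  out ∅∪∅=∅
  n16('ac'): parent n6 fail=0; on 'c' 0 → fail=0;  out ∅∪∅=∅
  n20('da'): parent n11 fail=0; on 'a' 0 → fail=6;  out {5}∪∅={5}
  n21('dd'): parent n11 fail=0; on 'd' 0 → fail=11;  out {6}∪∅={6}
  n3('bdd'): parent n2 fail=11; on 'd' 11 → fail=21;  out ∅∪{6}={6}
  n8('aae'): parent n7 fail=6; on 'e' 6→0 → fail=5;  out ∅∪{1}={1}
  n13('dbd'): parent n12 fail=1; on 'd' 1 → fail=2;  out ∅∪∅=∅
  n17('acc'): parent n16 fail=0; on 'c' 0 → fail=0;  out ∅∪∅=∅
  n4('bddd'): parent n3 fail=21; on 'd' 21→11 → fail=21;  out {0}∪{6}={0,6}
  n9('aaec'): parent n8 fail=5; on 'c' 5→0 → fail=0;  out ∅∪∅=∅
  n14('dbdc'): parent n13 fail=2; on 'c' 2→11→0 → fail=0;  out ∅∪∅=∅
  n18('acce'): parent n17 fail=0; on 'e' 0 → fail=5;  out ∅∪{1}={1}
  n10('aaecc'): parent n9 fail=0; on 'c' 0 → fail=0;  out {2}∪∅={2}
  n15('dbdcb'): parent n14 fail=0; on 'b' 0 → fail=1;  out {3}∪∅={3}
  n19('acceb'): parent n18 fail=5; on 'b' 5→0 → fail=1;  out {4}∪∅={4}

Scan:
i=0 'c': node 0→0
i=1 'b': node 0→1
i=2 'd': node 1→2
i=3 'b': node 2→12 (via fail)
i=4 'd': node 12→13
i=5 'd': node 13→3 (via fail)  → match P6@[4:5]
i=6 'd': node 3→4  → match P0@[3:6],P6@[5:6]
i=7 'c': node 4→0 (via fail)
i=8 'd': node 0→11
i=9 'd': node 11→21  → match P6@[8:9]
i=10 'c': node 21→0 (via fail)
i=11 'd': node 0→11
i=12 'c': node 11→0 (via fail)
i=13 'a': node 0→6
i=14 'd': node 6→11 (via fail)
i=15 'd': node 11→21  → match P6@[14:15]
i=16 'b': node 21→12 (via fail)
i=17 'd': node 12→13
i=18 'd': node 13→3 (via fail)  → match P6@[17:18]
i=19 'd': node 3→4  → match P0@[16:19],P6@[18:19]
i=20 'd': node 4→21 (via fail)  → match P6@[19:20]
i=21 'd': node 21→21 (via fail)  → match P6@[20:21]
i=22 'd': node 21→21 (via fail)  → match P6@[21:22]
i=23 'c': node 21→0 (via fail)
i=24 'e': node 0→5  → match P1@[24:24]
i=25 'd': node 5→11 (via fail)
i=26 'd': node 11→21  → match P6@[25:26]
i=27 'b': node 21→12 (via fail)
i=28 'b': node 12→1 (via fail)
i=29 'd': node 1→2
i=30 'd': node 2→3  → match P6@[29:30]
i=31 'e': node 3→5 (via fail)  → match P1@[31:31]
i=32 'c': node 5→0 (via fail)
i=33 'd': node 0→11
i=34 'd': node 11→21  → match P6@[33:34]
i=35 'b': node 21→12 (via fail)
i=36 'd': node 12→13
i=37 'd': node 13→3 (via fail)  → match P6@[36:37]
i=38 'b': node 3→12 (via fail)
i=39 'd': node 12→13
i=40 'c': node 13→14
i=41 'b': node 14→15  → match P3@[37:41]
i=42 'd': node 15→2 (via fail)
i=43 'b': node 2→12 (via fail)
i=44 'e': node 12→5 (via fail)  → match P1@[44:44]
i=45 'a': node 5→6 (via fail)
i=46 'c': node 6→16
i=47 'e': node 16→5 (via fail)  → match P1@[47:47]
i=48 'a': node 5→6 (via fail)
i=49 'd': node 6→11 (via fail)
i=50 'd': node 11→21  → match P6@[49:50]
i=51 'e': node 21→5 (via fail)  → match P1@[51:51]
i=52 'd': node 5→11 (via fail)
i=53 'c': node 11→0 (via fail)
i=54 'c': node 0→0
i=55 'e': node 0→5  → match P1@[55:55]
i=56 'e': node 5→5 (via fail)  → match P1@[56:56]
i=57 'a': node 5→6 (via fail)
i=58 'a': node 6→7
i=59 'e': node 7→8  → match P1@[59:59]
i=60 'c': node 8→9
i=61 'c': node 9→10  → match P2@[57:61]
i=62 'a': node 10→6 (via fail)
i=63 'c': node 6→16
i=64 'c': node 16→17
i=65 'e': node 17→18  → match P1@[65:65]
i=66 'b': node 18→19  → match P4@[62:66]
i=67 'a': node 19→6 (via fail)
i=68 'e': node 6→5 (via fail)  → match P1@[68:68]
i=69 'e': node 5→5 (via fail)  → match P1@[69:69]
i=70 'a': node 5→6 (via fail)
i=71 'c': node 6→16
i=72 'c': node 16→17
i=73 'e': node 17→18  → match P1@[73:73]
i=74 'b': node 18→19  → match P4@[70:74]
i=75 'a': node 19→6 (via fail)

Matches: [[5,6],[6,0],[6,6],[9,6],[15,6],[18,6],[19,0],[19,6],[20,6],[21,6],[22,6],[24,1],[26,6],[30,6],[31,1],[34,6],[37,6],[41,3],[44,1],[47,1],[50,6],[51,1],[55,1],[56,1],[59,1],[61,2],[65,1],[66,4],[68,1],[69,1],[73,1],[74,4]]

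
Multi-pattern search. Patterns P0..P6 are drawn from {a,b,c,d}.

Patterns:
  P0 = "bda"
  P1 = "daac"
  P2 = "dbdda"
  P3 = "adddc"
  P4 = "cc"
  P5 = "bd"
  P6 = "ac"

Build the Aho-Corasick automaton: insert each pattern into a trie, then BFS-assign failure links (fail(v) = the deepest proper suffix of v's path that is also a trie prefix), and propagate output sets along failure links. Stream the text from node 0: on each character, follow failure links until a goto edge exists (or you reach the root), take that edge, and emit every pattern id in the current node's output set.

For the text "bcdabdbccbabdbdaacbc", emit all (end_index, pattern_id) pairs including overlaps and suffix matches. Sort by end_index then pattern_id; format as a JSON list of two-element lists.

Construct AC machine:
Trie (insert patterns):
  0='ε' goto a→12 b→1 c→17 d→4
  1='b' goto d→2
  2='bd' goto a→3  ←P5
  3='bda' goto ·  ←P0
  4='d' goto a→5 b→8
  5='da' goto a→6
  6='daa' goto c→7
  7='daac' goto ·  ←P1
  8='db' goto d→9
  9='dbd' goto d→10
  10='dbdd' goto a→11
  11='dbdda' goto ·  ←P2
  12='a' goto c→19 d→13
  13='ad' goto d→14
  14='add' goto d→15
  15='addd' goto c→16
  16='adddc' goto ·  ←P3
  17='c' goto c→18
  18='cc' goto ·  ←P4
  19='ac' goto ·  ←P6

Failure links (BFS by depth):
  n1('b'): parent n0 fail=0; on 'b' 0 → fail=0;  out ∅∪∅=∅
  n4('d'): parent n0 fail=0; on 'd' 0 → fail=0;  out ∅∪∅=∅
  n12('a'): parent n0 fail=0; on 'a' 0 → fail=0;  out ∅∪∅=∅
  n17('c'): parent n0 fail=0; on 'c' 0 → fail=0;  out ∅∪∅=∅
  n2('bd'): parent n1 fail=0; on 'd' 0 → fail=4;  out {5}∪∅={5}
  n5('da'): parent n4 fail=0; on 'a' 0 → fail=12;  out ∅∪∅=∅
  n8('db'): parent n4 fail=0; on 'b' 0 → fail=1;  out ∅∪∅=∅
  n13('ad'): parent n12 fail=0; on 'd' 0 → fail=4;  out ∅∪∅=∅
  n18('cc'): parent n17 fail=0; on 'c' 0 → fail=17;  out {4}∪∅={4}
  n19('ac'): parent n12 fail=0; on 'c' 0 → fail=17;  out {6}∪∅={6}
  n3('bda'): parent n2 fail=4; on 'a' 4 → fail=5;  out {0}∪∅={0}
  n6('daa'): parent n5 fail=12; on 'a' 12→0 → fail=12;  out ∅∪∅=∅
  n9('dbd'): parent n8 fail=1; on 'd' 1 → fail=2;  out ∅∪{5}={5}
  n14('add'): parent n13 fail=4; on 'd' 4→0 → fail=4;  out ∅∪∅=∅
  n7('daac'): parent n6 fail=12; on 'c' 12 → fail=19;  out {1}∪{6}={1,6}
  n10('dbdd'): parent n9 fail=2; on 'd' 2→4→0 → fail=4;  out ∅∪∅=∅
  n15('addd'): parent n14 fail=4; on 'd' 4→0 → fail=4;  out ∅∪∅=∅
  n11('dbdda'): parent n10 fail=4; on 'a' 4 → fail=5;  out {2}∪∅={2}
  n16('adddc'): parent n15 fail=4; on 'c' 4→0 → fail=17;  out {3}∪∅={3}

Text stream:
pos 0 'b': at 1
pos 1 'c': at 17 (fail-walked)
pos 2 'd': at 4 (fail-walked)
pos 3 'a': at 5
pos 4 'b': at 1 (fail-walked)
pos 5 'd': at 2  emit P5@[4:5]
pos 6 'b': at 8 (fail-walked)
pos 7 'c': at 17 (fail-walked)
pos 8 'c': at 18  emit P4@[7:8]
pos 9 'b': at 1 (fail-walked)
pos 10 'a': at 12 (fail-walked)
pos 11 'b': at 1 (fail-walked)
pos 12 'd': at 2  emit P5@[11:12]
pos 13 'b': at 8 (fail-walked)
pos 14 'd': at 9  emit P5@[13:14]
pos 15 'a': at 3 (fail-walked)  emit P0@[13:15]
pos 16 'a': at 6 (fail-walked)
pos 17 'c': at 7  emit P1@[14:17],P6@[16:17]
pos 18 'b': at 1 (fail-walked)
pos 19 'c': at 17 (fail-walked)

Matches: [[5,5],[8,4],[12,5],[14,5],[15,0],[17,1],[17,6]]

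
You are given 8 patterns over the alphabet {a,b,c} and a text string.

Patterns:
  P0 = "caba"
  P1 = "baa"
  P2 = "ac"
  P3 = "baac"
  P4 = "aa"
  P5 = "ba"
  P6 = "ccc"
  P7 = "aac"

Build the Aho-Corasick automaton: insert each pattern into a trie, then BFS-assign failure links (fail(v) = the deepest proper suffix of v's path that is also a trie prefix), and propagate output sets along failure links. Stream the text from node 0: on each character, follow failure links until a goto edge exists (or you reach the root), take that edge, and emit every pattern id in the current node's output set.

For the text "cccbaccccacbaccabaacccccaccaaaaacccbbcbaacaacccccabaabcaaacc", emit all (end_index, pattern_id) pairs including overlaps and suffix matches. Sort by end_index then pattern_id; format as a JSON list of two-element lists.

Build automaton:
Trie (insert patterns):
  0='ε' goto a→8 b→5 c→1
  1='c' goto a→2 c→12
  2='ca' goto b→3
  3='cab' goto a→4
  4='caba' goto ·  [P0 ends]
  5='b' goto a→6
  6='ba' goto a→7  [P5 ends]
  7='baa' goto c→10  [P1 ends]
  8='a' goto a→11 c→9
  9='ac' goto ·  [P2 ends]
  10='baac' goto ·  [P3 ends]
  11='aa' goto c→14  [P4 ends]
  12='cc' goto c→13
  13='ccc' goto ·  [P6 ends]
  14='aac' goto ·  [P7 ends]

BFS fail/out derivation:
  fail(1) 'c': from fail(0)=0 chase 'c': 0 ⇒ 0;  out=∅∪out(0)=∅
  fail(5) 'b': from fail(0)=0 chase 'b': 0 ⇒ 0;  out=∅∪out(0)=∅
  fail(8) 'a': from fail(0)=0 chase 'a': 0 ⇒ 0;  out=∅∪out(0)=∅
  fail(2) 'ca': from fail(1)=0 chase 'a': 0 ⇒ 8;  out=∅∪out(8)=∅
  fail(6) 'ba': from fail(5)=0 chase 'a': 0 ⇒ 8;  out={5}∪out(8)={5}
  fail(9) 'ac': from fail(8)=0 chase 'c': 0 ⇒ 1;  out={2}∪out(1)={2}
  fail(11) 'aa': from fail(8)=0 chase 'a': 0 ⇒ 8;  out={4}∪out(8)={4}
  fail(12) 'cc': from fail(1)=0 chase 'c': 0 ⇒ 1;  out=∅∪out(1)=∅
  fail(3) 'cab': from fail(2)=8 chase 'b': 8→0 ⇒ 5;  out=∅∪out(5)=∅
  fail(7) 'baa': from fail(6)=8 chase 'a': 8 ⇒ 11;  out={1}∪out(11)={1,4}
  fail(13) 'ccc': from fail(12)=1 chase 'c': 1 ⇒ 12;  out={6}∪out(12)={6}
  fail(14) 'aac': from fail(11)=8 chase 'c': 8 ⇒ 9;  out={7}∪out(9)={2,7}
  fail(4) 'caba': from fail(3)=5 chase 'a': 5 ⇒ 6;  out={0}∪out(6)={0,5}
  fail(10) 'baac': from fail(7)=11 chase 'c': 11 ⇒ 14;  out={3}∪out(14)={2,3,7}

Run:
[0] read 'c'  n0⇒n1
[1] read 'c'  n1⇒n12
[2] read 'c'  n12⇒n13  ** P6@[0:2]
[3] read 'b'  n13⇒n5 ·f
[4] read 'a'  n5⇒n6  ** P5@[3:4]
[5] read 'c'  n6⇒n9 ·f  ** P2@[4:5]
[6] read 'c'  n9⇒n12 ·f
[7] read 'c'  n12⇒n13  ** P6@[5:7]
[8] read 'c'  n13⇒n13 ·f  ** P6@[6:8]
[9] read 'a'  n13⇒n2 ·f
[10] read 'c'  n2⇒n9 ·f  ** P2@[9:10]
[11] read 'b'  n9⇒n5 ·f
[12] read 'a'  n5⇒n6  ** P5@[11:12]
[13] read 'c'  n6⇒n9 ·f  ** P2@[12:13]
[14] read 'c'  n9⇒n12 ·f
[15] read 'a'  n12⇒n2 ·f
[16] read 'b'  n2⇒n3
[17] read 'a'  n3⇒n4  ** P0@[14:17],P5@[16:17]
[18] read 'a'  n4⇒n7 ·f  ** P1@[16:18],P4@[17:18]
[19] read 'c'  n7⇒n10  ** P2@[18:19],P3@[16:19],P7@[17:19]
[20] read 'c'  n10⇒n12 ·f
[21] read 'c'  n12⇒n13  ** P6@[19:21]
[22] read 'c'  n13⇒n13 ·f  ** P6@[20:22]
[23] read 'c'  n13⇒n13 ·f  ** P6@[21:23]
[24] read 'a'  n13⇒n2 ·f
[25] read 'c'  n2⇒n9 ·f  ** P2@[24:25]
[26] read 'c'  n9⇒n12 ·f
[27] read 'a'  n12⇒n2 ·f
[28] read 'a'  n2⇒n11 ·f  ** P4@[27:28]
[29] read 'a'  n11⇒n11 ·f  ** P4@[28:29]
[30] read 'a'  n11⇒n11 ·f  ** P4@[29:30]
[31] read 'a'  n11⇒n11 ·f  ** P4@[30:31]
[32] read 'c'  n11⇒n14  ** P2@[31:32],P7@[30:32]
[33] read 'c'  n14⇒n12 ·f
[34] read 'c'  n12⇒n13  ** P6@[32:34]
[35] read 'b'  n13⇒n5 ·f
[36] read 'b'  n5⇒n5 ·f
[37] read 'c'  n5⇒n1 ·f
[38] read 'b'  n1⇒n5 ·f
[39] read 'a'  n5⇒n6  ** P5@[38:39]
[40] read 'a'  n6⇒n7  ** P1@[38:40],P4@[39:40]
[41] read 'c'  n7⇒n10  ** P2@[40:41],P3@[38:41],P7@[39:41]
[42] read 'a'  n10⇒n2 ·f
[43] read 'a'  n2⇒n11 ·f  ** P4@[42:43]
[44] read 'c'  n11⇒n14  ** P2@[43:44],P7@[42:44]
[45] read 'c'  n14⇒n12 ·f
[46] read 'c'  n12⇒n13  ** P6@[44:46]
[47] read 'c'  n13⇒n13 ·f  ** P6@[45:47]
[48] read 'c'  n13⇒n13 ·f  ** P6@[46:48]
[49] read 'a'  n13⇒n2 ·f
[50] read 'b'  n2⇒n3
[51] read 'a'  n3⇒n4  ** P0@[48:51],P5@[50:51]
[52] read 'a'  n4⇒n7 ·f  ** P1@[50:52],P4@[51:52]
[53] read 'b'  n7⇒n5 ·f
[54] read 'c'  n5⇒n1 ·f
[55] read 'a'  n1⇒n2
[56] read 'a'  n2⇒n11 ·f  ** P4@[55:56]
[57] read 'a'  n11⇒n11 ·f  ** P4@[56:57]
[58] read 'c'  n11⇒n14  ** P2@[57:58],P7@[56:58]
[59] read 'c'  n14⇒n12 ·f

Matches: [[2,6],[4,5],[5,2],[7,6],[8,6],[10,2],[12,5],[13,2],[17,0],[17,5],[18,1],[18,4],[19,2],[19,3],[19,7],[21,6],[22,6],[23,6],[25,2],[28,4],[29,4],[30,4],[31,4],[32,2],[32,7],[34,6],[39,5],[40,1],[40,4],[41,2],[41,3],[41,7],[43,4],[44,2],[44,7],[46,6],[47,6],[48,6],[51,0],[51,5],[52,1],[52,4],[56,4],[57,4],[58,2],[58,7]]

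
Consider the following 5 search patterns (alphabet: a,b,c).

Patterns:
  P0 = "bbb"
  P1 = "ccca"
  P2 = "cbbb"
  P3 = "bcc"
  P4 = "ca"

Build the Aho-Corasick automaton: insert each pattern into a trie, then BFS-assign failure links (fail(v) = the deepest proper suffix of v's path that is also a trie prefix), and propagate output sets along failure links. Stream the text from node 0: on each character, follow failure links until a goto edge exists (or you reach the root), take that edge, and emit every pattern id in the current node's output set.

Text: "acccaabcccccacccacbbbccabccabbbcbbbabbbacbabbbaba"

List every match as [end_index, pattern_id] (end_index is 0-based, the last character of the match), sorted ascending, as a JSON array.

Build automaton:
Trie (insert patterns):
  n0 'ε': b→1 c→4
  n1 'b': b→2 c→11
  n2 'bb': b→3
  n3 'bbb': ·  ←P0
  n4 'c': a→13 b→8 c→5
  n5 'cc': c→6
  n6 'ccc': a→7
  n7 'ccca': ·  ←P1
  n8 'cb': b→9
  n9 'cbb': b→10
  n10 'cbbb': ·  ←P2
  n11 'bc': c→12
  n12 'bcc': ·  ←P3
  n13 'ca': ·  ←P4

Failure links (BFS by depth):
  fail(1) 'b': from fail(0)=0 chase 'b': 0 ⇒ 0;  out=∅∪out(0)=∅
  fail(4) 'c': from fail(0)=0 chase 'c': 0 ⇒ 0;  out=∅∪out(0)=∅
  fail(2) 'bb': from fail(1)=0 chase 'b': 0 ⇒ 1;  out=∅∪out(1)=∅
  fail(5) 'cc': from fail(4)=0 chase 'c': 0 ⇒ 4;  out=∅∪out(4)=∅
  fail(8) 'cb': from fail(4)=0 chase 'b': 0 ⇒ 1;  out=∅∪out(1)=∅
  fail(11) 'bc': from fail(1)=0 chase 'c': 0 ⇒ 4;  out=∅∪out(4)=∅
  fail(13) 'ca': from fail(4)=0 chase 'a': 0 ⇒ 0;  out={4}∪out(0)={4}
  fail(3) 'bbb': from fail(2)=1 chase 'b': 1 ⇒ 2;  out={0}∪out(2)={0}
  fail(6) 'ccc': from fail(5)=4 chase 'c': 4 ⇒ 5;  out=∅∪out(5)=∅
  fail(9) 'cbb': from fail(8)=1 chase 'b': 1 ⇒ 2;  out=∅∪out(2)=∅
  fail(12) 'bcc': from fail(11)=4 chase 'c': 4 ⇒ 5;  out={3}∪out(5)={3}
  fail(7) 'ccca': from fail(6)=5 chase 'a': 5→4 ⇒ 13;  out={1}∪out(13)={1,4}
  fail(10) 'cbbb': from fail(9)=2 chase 'b': 2 ⇒ 3;  out={2}∪out(3)={0,2}

Text stream:
[0] read 'a'  n0⇒n0
[1] read 'c'  n0⇒n4
[2] read 'c'  n4⇒n5
[3] read 'c'  n5⇒n6
[4] read 'a'  n6⇒n7  emit P1@[1:4],P4@[3:4]
[5] read 'a'  n7⇒n0 (fail-walked)
[6] read 'b'  n0⇒n1
[7] read 'c'  n1⇒n11
[8] read 'c'  n11⇒n12  emit P3@[6:8]
[9] read 'c'  n12⇒n6 (fail-walked)
[10] read 'c'  n6⇒n6 (fail-walked)
[11] read 'c'  n6⇒n6 (fail-walked)
[12] read 'a'  n6⇒n7  emit P1@[9:12],P4@[11:12]
[13] read 'c'  n7⇒n4 (fail-walked)
[14] read 'c'  n4⇒n5
[15] read 'c'  n5⇒n6
[16] read 'a'  n6⇒n7  emit P1@[13:16],P4@[15:16]
[17] read 'c'  n7⇒n4 (fail-walked)
[18] read 'b'  n4⇒n8
[19] read 'b'  n8⇒n9
[20] read 'b'  n9⇒n10  emit P0@[18:20],P2@[17:20]
[21] read 'c'  n10⇒n11 (fail-walked)
[22] read 'c'  n11⇒n12  emit P3@[20:22]
[23] read 'a'  n12⇒n13 (fail-walked)  emit P4@[22:23]
[24] read 'b'  n13⇒n1 (fail-walked)
[25] read 'c'  n1⇒n11
[26] read 'c'  n11⇒n12  emit P3@[24:26]
[27] read 'a'  n12⇒n13 (fail-walked)  emit P4@[26:27]
[28] read 'b'  n13⇒n1 (fail-walked)
[29] read 'b'  n1⇒n2
[30] read 'b'  n2⇒n3  emit P0@[28:30]
[31] read 'c'  n3⇒n11 (fail-walked)
[32] read 'b'  n11⇒n8 (fail-walked)
[33] read 'b'  n8⇒n9
[34] read 'b'  n9⇒n10  emit P0@[32:34],P2@[31:34]
[35] read 'a'  n10⇒n0 (fail-walked)
[36] read 'b'  n0⇒n1
[37] read 'b'  n1⇒n2
[38] read 'b'  n2⇒n3  emit P0@[36:38]
[39] read 'a'  n3⇒n0 (fail-walked)
[40] read 'c'  n0⇒n4
[41] read 'b'  n4⇒n8
[42] read 'a'  n8⇒n0 (fail-walked)
[43] read 'b'  n0⇒n1
[44] read 'b'  n1⇒n2
[45] read 'b'  n2⇒n3  emit P0@[43:45]
[46] read 'a'  n3⇒n0 (fail-walked)
[47] read 'b'  n0⇒n1
[48] read 'a'  n1⇒n0 (fail-walked)

Matches: [[4,1],[4,4],[8,3],[12,1],[12,4],[16,1],[16,4],[20,0],[20,2],[22,3],[23,4],[26,3],[27,4],[30,0],[34,0],[34,2],[38,0],[45,0]]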